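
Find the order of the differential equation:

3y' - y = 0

The order is 1 (highest derivative is of order 1).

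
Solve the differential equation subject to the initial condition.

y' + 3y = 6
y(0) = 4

General solution: y = 2 + Ce^(-3x)
Applying y(0) = 4: C = 4 - 2 = 2
Particular solution: y = 2 + 2e^(-3x)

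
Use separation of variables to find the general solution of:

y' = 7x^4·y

Separating variables and integrating:
ln|y| = 7x^5/5 + C

General solution: y = Ce^(7x^5/5)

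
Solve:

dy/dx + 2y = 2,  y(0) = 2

General solution: y = 1 + Ce^(-2x)
Applying y(0) = 2: C = 2 - 1 = 1
Particular solution: y = 1 + e^(-2x)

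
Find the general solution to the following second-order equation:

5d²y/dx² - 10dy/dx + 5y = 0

Characteristic equation: 5r² - 10r + 5 = 0
Divide by 5: r² - 2r + 1 = 0
Factored: (r - 1)² = 0
Repeated root: r = 1
General solution: y = (C₁ + C₂x)e^x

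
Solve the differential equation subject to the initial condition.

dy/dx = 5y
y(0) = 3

General solution: y = Ce^(5x)
Applying IC y(0) = 3:
Particular solution: y = 3e^(5x)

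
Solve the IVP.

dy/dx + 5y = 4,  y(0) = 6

General solution: y = 4/5 + Ce^(-5x)
Applying y(0) = 6: C = 6 - 4/5 = 26/5
Particular solution: y = 4/5 + (26/5)e^(-5x)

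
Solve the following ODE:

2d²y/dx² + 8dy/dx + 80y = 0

Characteristic equation: 2r² + 8r + 80 = 0
Divide by 2: r² + 4r + 40 = 0
Roots: r = -2 ± 6i (complex conjugates)
General solution: y = e^(-2x)(C₁cos(6x) + C₂sin(6x))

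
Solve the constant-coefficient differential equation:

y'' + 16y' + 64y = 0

Characteristic equation: r² + 16r + 64 = 0
Factored: (r + 8)² = 0
Repeated root: r = -8
General solution: y = (C₁ + C₂x)e^(-8x)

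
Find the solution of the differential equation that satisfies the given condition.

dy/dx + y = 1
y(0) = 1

General solution: y = 1 + Ce^(-x)
Applying y(0) = 1: C = 1 - 1 = 0
Particular solution: y = 1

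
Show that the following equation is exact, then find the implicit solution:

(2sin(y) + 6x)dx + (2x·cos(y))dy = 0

Verify exactness: ∂M/∂y = ∂N/∂x ✓
Find F(x,y) such that ∂F/∂x = M, ∂F/∂y = N
Solution: 2x·sin(y) + 3x² = C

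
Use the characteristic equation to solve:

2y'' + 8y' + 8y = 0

Characteristic equation: 2r² + 8r + 8 = 0
Divide by 2: r² + 4r + 4 = 0
Factored: (r + 2)² = 0
Repeated root: r = -2
General solution: y = (C₁ + C₂x)e^(-2x)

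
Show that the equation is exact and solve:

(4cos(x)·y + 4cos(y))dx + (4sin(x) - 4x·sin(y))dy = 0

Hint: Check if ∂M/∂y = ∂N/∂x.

Verify exactness: ∂M/∂y = ∂N/∂x ✓
Find F(x,y) such that ∂F/∂x = M, ∂F/∂y = N
Solution: 4sin(x)·y + 4x·cos(y) = C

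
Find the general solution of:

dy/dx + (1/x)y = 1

Using integrating factor method:

General solution: y = (1/2)x + C/x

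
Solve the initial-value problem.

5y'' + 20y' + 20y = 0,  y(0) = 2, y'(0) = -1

General solution: y = (C₁ + C₂x)e^(-2x)
Repeated root r = -2
Applying ICs: C₁ = 2, C₂ = 3
Particular solution: y = (2 + 3x)e^(-2x)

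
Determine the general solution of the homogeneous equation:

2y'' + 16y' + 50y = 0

Characteristic equation: 2r² + 16r + 50 = 0
Divide by 2: r² + 8r + 25 = 0
Roots: r = -4 ± 3i (complex conjugates)
General solution: y = e^(-4x)(C₁cos(3x) + C₂sin(3x))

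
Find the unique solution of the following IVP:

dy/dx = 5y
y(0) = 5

General solution: y = Ce^(5x)
Applying IC y(0) = 5:
Particular solution: y = 5e^(5x)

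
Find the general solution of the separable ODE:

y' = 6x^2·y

Separating variables and integrating:
ln|y| = 2x^3 + C

General solution: y = Ce^(2x^3)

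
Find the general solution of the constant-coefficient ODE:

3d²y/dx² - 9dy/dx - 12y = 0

Characteristic equation: 3r² - 9r - 12 = 0
Divide by 3: r² - 3r - 4 = 0
Roots: r = 4, -1 (distinct real)
General solution: y = C₁e^(4x) + C₂e^(-x)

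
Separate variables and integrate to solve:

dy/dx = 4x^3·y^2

Separating variables and integrating:
-1/y = x^4 + C

General solution: y^-1 = -x^4 + C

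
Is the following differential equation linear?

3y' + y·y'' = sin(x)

No. Nonlinear (y·y'' term)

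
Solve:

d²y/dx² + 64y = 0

Characteristic equation: r² + 64 = 0
Roots: r = ±8i (complex conjugates)
General solution: y = C₁cos(8x) + C₂sin(8x)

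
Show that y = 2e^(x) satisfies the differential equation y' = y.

Verification:
y = 2e^(x)
y' = 2e^(x)
y = 2e^(x)
y' = y ✓

Yes, it is a solution.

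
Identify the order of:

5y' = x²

The order is 1 (highest derivative is of order 1).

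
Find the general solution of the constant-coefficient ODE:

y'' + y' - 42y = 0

Characteristic equation: r² + r - 42 = 0
Roots: r = 6, -7 (distinct real)
General solution: y = C₁e^(6x) + C₂e^(-7x)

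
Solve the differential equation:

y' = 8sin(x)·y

Separating variables and integrating:
ln|y| = -8cos(x) + C

General solution: y = Ce^(-8cos(x))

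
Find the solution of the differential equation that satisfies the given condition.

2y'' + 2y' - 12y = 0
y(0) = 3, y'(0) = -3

General solution: y = C₁e^(2x) + C₂e^(-3x)
Applying ICs: C₁ = 6/5, C₂ = 9/5
Particular solution: y = (6/5)e^(2x) + (9/5)e^(-3x)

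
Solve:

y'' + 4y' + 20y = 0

Characteristic equation: r² + 4r + 20 = 0
Roots: r = -2 ± 4i (complex conjugates)
General solution: y = e^(-2x)(C₁cos(4x) + C₂sin(4x))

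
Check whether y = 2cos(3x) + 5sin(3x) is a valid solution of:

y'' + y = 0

Verification:
y'' = -18cos(3x) - 45sin(3x)
y'' + y ≠ 0 (frequency mismatch: got 9 instead of 1)

No, it is not a solution.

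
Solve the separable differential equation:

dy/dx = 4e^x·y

Separating variables and integrating:
ln|y| = 4e^x + C

General solution: y = Ce^(4e^x)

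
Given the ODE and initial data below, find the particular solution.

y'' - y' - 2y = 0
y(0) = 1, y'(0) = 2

General solution: y = C₁e^(2x) + C₂e^(-x)
Applying ICs: C₁ = 1, C₂ = 0
Particular solution: y = e^(2x)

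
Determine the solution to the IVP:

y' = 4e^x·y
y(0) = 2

General solution: y = Ce^(4e^x)
Applying IC y(0) = 2:
Particular solution: y = 2e^(4(e^x - 1))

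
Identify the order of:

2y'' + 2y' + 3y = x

The order is 2 (highest derivative is of order 2).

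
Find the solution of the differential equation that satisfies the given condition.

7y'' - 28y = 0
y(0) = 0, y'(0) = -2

General solution: y = C₁e^(2x) + C₂e^(-2x)
Applying ICs: C₁ = -1/2, C₂ = 1/2
Particular solution: y = -(1/2)e^(2x) + (1/2)e^(-2x)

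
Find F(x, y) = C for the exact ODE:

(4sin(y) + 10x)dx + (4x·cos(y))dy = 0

Verify exactness: ∂M/∂y = ∂N/∂x ✓
Find F(x,y) such that ∂F/∂x = M, ∂F/∂y = N
Solution: 4x·sin(y) + 5x² = C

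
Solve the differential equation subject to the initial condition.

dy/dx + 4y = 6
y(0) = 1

General solution: y = 3/2 + Ce^(-4x)
Applying y(0) = 1: C = 1 - 3/2 = -1/2
Particular solution: y = 3/2 - (1/2)e^(-4x)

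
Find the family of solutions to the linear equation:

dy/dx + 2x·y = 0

Using integrating factor method:

General solution: y = Ce^(-x^2)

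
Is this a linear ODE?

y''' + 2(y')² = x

No. Nonlinear ((y')² term)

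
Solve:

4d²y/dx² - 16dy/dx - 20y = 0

Characteristic equation: 4r² - 16r - 20 = 0
Divide by 4: r² - 4r - 5 = 0
Roots: r = 5, -1 (distinct real)
General solution: y = C₁e^(5x) + C₂e^(-x)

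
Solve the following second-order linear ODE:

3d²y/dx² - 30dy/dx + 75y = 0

Characteristic equation: 3r² - 30r + 75 = 0
Divide by 3: r² - 10r + 25 = 0
Factored: (r - 5)² = 0
Repeated root: r = 5
General solution: y = (C₁ + C₂x)e^(5x)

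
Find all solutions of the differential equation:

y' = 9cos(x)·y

Separating variables and integrating:
ln|y| = 9sin(x) + C

General solution: y = Ce^(9sin(x))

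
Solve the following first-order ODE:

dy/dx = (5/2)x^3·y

Separating variables and integrating:
ln|y| = 5x^4/8 + C

General solution: y = Ce^(5x^4/8)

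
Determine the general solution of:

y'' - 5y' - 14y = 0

Characteristic equation: r² - 5r - 14 = 0
Roots: r = 7, -2 (distinct real)
General solution: y = C₁e^(7x) + C₂e^(-2x)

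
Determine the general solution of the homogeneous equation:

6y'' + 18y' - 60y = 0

Characteristic equation: 6r² + 18r - 60 = 0
Divide by 6: r² + 3r - 10 = 0
Roots: r = 2, -5 (distinct real)
General solution: y = C₁e^(2x) + C₂e^(-5x)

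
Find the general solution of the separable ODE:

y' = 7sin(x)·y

Separating variables and integrating:
ln|y| = -7cos(x) + C

General solution: y = Ce^(-7cos(x))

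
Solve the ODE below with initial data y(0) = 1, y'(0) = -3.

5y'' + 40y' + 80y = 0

General solution: y = (C₁ + C₂x)e^(-4x)
Repeated root r = -4
Applying ICs: C₁ = 1, C₂ = 1
Particular solution: y = (1 + x)e^(-4x)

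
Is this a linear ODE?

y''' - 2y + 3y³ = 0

No. Nonlinear (y³ term)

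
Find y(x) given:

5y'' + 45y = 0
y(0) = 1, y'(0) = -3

General solution: y = C₁cos(3x) + C₂sin(3x)
Complex roots r = ±3i
Applying ICs: C₁ = 1, C₂ = -1
Particular solution: y = cos(3x) - sin(3x)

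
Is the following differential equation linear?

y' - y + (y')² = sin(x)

No. Nonlinear ((y')² term)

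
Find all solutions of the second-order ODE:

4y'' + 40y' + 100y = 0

Characteristic equation: 4r² + 40r + 100 = 0
Divide by 4: r² + 10r + 25 = 0
Factored: (r + 5)² = 0
Repeated root: r = -5
General solution: y = (C₁ + C₂x)e^(-5x)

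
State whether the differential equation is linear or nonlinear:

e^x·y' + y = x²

Linear (y and its derivatives appear to the first power only, no products of y terms)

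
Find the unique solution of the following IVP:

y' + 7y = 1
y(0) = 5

General solution: y = 1/7 + Ce^(-7x)
Applying y(0) = 5: C = 5 - 1/7 = 34/7
Particular solution: y = 1/7 + (34/7)e^(-7x)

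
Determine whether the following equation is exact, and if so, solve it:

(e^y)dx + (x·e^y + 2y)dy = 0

Verify exactness: ∂M/∂y = ∂N/∂x ✓
Find F(x,y) such that ∂F/∂x = M, ∂F/∂y = N
Solution: x·e^y + y² = C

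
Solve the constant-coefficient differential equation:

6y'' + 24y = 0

Characteristic equation: 6r² + 24 = 0
Divide by 6: r² + 4 = 0
Roots: r = ±2i (complex conjugates)
General solution: y = C₁cos(2x) + C₂sin(2x)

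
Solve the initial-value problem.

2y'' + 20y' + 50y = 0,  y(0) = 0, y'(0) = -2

General solution: y = (C₁ + C₂x)e^(-5x)
Repeated root r = -5
Applying ICs: C₁ = 0, C₂ = -2
Particular solution: y = -2xe^(-5x)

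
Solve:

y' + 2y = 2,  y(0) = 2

General solution: y = 1 + Ce^(-2x)
Applying y(0) = 2: C = 2 - 1 = 1
Particular solution: y = 1 + e^(-2x)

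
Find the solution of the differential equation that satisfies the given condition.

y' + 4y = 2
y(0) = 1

General solution: y = 1/2 + Ce^(-4x)
Applying y(0) = 1: C = 1 - 1/2 = 1/2
Particular solution: y = 1/2 + (1/2)e^(-4x)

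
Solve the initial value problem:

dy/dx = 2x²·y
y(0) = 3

General solution: y = Ce^(2x³/3)
Applying IC y(0) = 3:
Particular solution: y = 3e^(2x³/3)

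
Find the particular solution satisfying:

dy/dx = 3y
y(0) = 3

General solution: y = Ce^(3x)
Applying IC y(0) = 3:
Particular solution: y = 3e^(3x)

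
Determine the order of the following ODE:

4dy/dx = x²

The order is 1 (highest derivative is of order 1).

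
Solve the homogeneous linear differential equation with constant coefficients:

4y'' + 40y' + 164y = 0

Characteristic equation: 4r² + 40r + 164 = 0
Divide by 4: r² + 10r + 41 = 0
Roots: r = -5 ± 4i (complex conjugates)
General solution: y = e^(-5x)(C₁cos(4x) + C₂sin(4x))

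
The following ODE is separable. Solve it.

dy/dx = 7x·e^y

Separating variables and integrating:
-e^(-y) = 7x²/2 + C

General solution: y = -ln(C - 7x²/2)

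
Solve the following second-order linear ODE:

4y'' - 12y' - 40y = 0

Characteristic equation: 4r² - 12r - 40 = 0
Divide by 4: r² - 3r - 10 = 0
Roots: r = 5, -2 (distinct real)
General solution: y = C₁e^(5x) + C₂e^(-2x)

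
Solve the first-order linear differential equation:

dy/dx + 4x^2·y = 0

Using integrating factor method:

General solution: y = Ce^(-4x^3/3)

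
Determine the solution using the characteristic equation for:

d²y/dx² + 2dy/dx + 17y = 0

Characteristic equation: r² + 2r + 17 = 0
Roots: r = -1 ± 4i (complex conjugates)
General solution: y = e^(-x)(C₁cos(4x) + C₂sin(4x))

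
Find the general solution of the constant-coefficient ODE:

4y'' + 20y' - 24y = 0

Characteristic equation: 4r² + 20r - 24 = 0
Divide by 4: r² + 5r - 6 = 0
Roots: r = 1, -6 (distinct real)
General solution: y = C₁e^x + C₂e^(-6x)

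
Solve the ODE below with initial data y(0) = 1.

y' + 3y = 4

General solution: y = 4/3 + Ce^(-3x)
Applying y(0) = 1: C = 1 - 4/3 = -1/3
Particular solution: y = 4/3 - (1/3)e^(-3x)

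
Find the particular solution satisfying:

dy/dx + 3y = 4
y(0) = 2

General solution: y = 4/3 + Ce^(-3x)
Applying y(0) = 2: C = 2 - 4/3 = 2/3
Particular solution: y = 4/3 + (2/3)e^(-3x)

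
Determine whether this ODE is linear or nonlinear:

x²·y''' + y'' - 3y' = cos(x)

Linear (y and its derivatives appear to the first power only, no products of y terms)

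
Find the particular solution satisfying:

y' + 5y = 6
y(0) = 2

General solution: y = 6/5 + Ce^(-5x)
Applying y(0) = 2: C = 2 - 6/5 = 4/5
Particular solution: y = 6/5 + (4/5)e^(-5x)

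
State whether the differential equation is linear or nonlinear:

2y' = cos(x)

Linear (y and its derivatives appear to the first power only, no products of y terms)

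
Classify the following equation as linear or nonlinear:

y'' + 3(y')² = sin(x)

Nonlinear ((y')² term)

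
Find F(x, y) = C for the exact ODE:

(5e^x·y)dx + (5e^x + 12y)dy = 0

Verify exactness: ∂M/∂y = ∂N/∂x ✓
Find F(x,y) such that ∂F/∂x = M, ∂F/∂y = N
Solution: 5e^x·y + 6y² = C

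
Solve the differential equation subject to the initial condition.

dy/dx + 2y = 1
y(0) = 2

General solution: y = 1/2 + Ce^(-2x)
Applying y(0) = 2: C = 2 - 1/2 = 3/2
Particular solution: y = 1/2 + (3/2)e^(-2x)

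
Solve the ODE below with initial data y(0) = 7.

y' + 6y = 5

General solution: y = 5/6 + Ce^(-6x)
Applying y(0) = 7: C = 7 - 5/6 = 37/6
Particular solution: y = 5/6 + (37/6)e^(-6x)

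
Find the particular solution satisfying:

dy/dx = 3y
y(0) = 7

General solution: y = Ce^(3x)
Applying IC y(0) = 7:
Particular solution: y = 7e^(3x)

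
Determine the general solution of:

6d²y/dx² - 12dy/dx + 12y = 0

Characteristic equation: 6r² - 12r + 12 = 0
Divide by 6: r² - 2r + 2 = 0
Roots: r = 1 ± i (complex conjugates)
General solution: y = e^x(C₁cos(x) + C₂sin(x))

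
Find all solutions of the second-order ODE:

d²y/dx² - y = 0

Characteristic equation: r² - 1 = 0
Roots: r = 1, -1 (distinct real)
General solution: y = C₁e^x + C₂e^(-x)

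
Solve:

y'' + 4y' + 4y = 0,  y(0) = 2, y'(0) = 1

General solution: y = (C₁ + C₂x)e^(-2x)
Repeated root r = -2
Applying ICs: C₁ = 2, C₂ = 5
Particular solution: y = (2 + 5x)e^(-2x)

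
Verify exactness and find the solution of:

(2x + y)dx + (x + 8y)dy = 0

Verify exactness: ∂M/∂y = ∂N/∂x ✓
Find F(x,y) such that ∂F/∂x = M, ∂F/∂y = N
Solution: x² + xy + 4y² = C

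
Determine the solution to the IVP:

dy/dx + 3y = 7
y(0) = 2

General solution: y = 7/3 + Ce^(-3x)
Applying y(0) = 2: C = 2 - 7/3 = -1/3
Particular solution: y = 7/3 - (1/3)e^(-3x)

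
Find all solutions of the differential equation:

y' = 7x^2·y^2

Separating variables and integrating:
-1/y = 7x^3/3 + C

General solution: y^-1 = (-7/3)x^3 + C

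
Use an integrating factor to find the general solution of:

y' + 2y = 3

Using integrating factor method:

General solution: y = 3/2 + Ce^(-2x)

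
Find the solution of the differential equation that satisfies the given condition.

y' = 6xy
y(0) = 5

General solution: y = Ce^(3x²)
Applying IC y(0) = 5:
Particular solution: y = 5e^(3x²)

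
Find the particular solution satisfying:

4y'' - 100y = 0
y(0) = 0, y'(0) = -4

General solution: y = C₁e^(5x) + C₂e^(-5x)
Applying ICs: C₁ = -2/5, C₂ = 2/5
Particular solution: y = -(2/5)e^(5x) + (2/5)e^(-5x)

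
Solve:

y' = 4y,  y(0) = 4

General solution: y = Ce^(4x)
Applying IC y(0) = 4:
Particular solution: y = 4e^(4x)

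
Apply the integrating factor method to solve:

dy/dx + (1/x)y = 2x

Using integrating factor method:

General solution: y = (2/3)x^2 + C/x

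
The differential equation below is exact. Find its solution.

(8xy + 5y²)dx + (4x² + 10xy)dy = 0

Verify exactness: ∂M/∂y = ∂N/∂x ✓
Find F(x,y) such that ∂F/∂x = M, ∂F/∂y = N
Solution: 4x²y + 5xy² = C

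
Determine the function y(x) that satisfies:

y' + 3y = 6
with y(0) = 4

General solution: y = 2 + Ce^(-3x)
Applying y(0) = 4: C = 4 - 2 = 2
Particular solution: y = 2 + 2e^(-3x)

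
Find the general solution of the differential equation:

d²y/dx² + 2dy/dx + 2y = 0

Characteristic equation: r² + 2r + 2 = 0
Roots: r = -1 ± i (complex conjugates)
General solution: y = e^(-x)(C₁cos(x) + C₂sin(x))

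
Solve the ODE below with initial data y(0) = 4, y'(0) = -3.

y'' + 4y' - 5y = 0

General solution: y = C₁e^x + C₂e^(-5x)
Applying ICs: C₁ = 17/6, C₂ = 7/6
Particular solution: y = (17/6)e^x + (7/6)e^(-5x)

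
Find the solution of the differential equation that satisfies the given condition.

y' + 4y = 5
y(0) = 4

General solution: y = 5/4 + Ce^(-4x)
Applying y(0) = 4: C = 4 - 5/4 = 11/4
Particular solution: y = 5/4 + (11/4)e^(-4x)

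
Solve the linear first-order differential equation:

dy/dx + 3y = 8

Using integrating factor method:

General solution: y = 8/3 + Ce^(-3x)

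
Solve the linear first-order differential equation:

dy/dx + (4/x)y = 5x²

Using integrating factor method:

General solution: y = (5/7)x^3 + Cx^(-4)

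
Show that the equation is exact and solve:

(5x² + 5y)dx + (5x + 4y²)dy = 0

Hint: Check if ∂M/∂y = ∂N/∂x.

Verify exactness: ∂M/∂y = ∂N/∂x ✓
Find F(x,y) such that ∂F/∂x = M, ∂F/∂y = N
Solution: 5x³/3 + 5xy + 4y³/3 = C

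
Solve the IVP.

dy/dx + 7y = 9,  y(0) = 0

General solution: y = 9/7 + Ce^(-7x)
Applying y(0) = 0: C = 0 - 9/7 = -9/7
Particular solution: y = 9/7 - (9/7)e^(-7x)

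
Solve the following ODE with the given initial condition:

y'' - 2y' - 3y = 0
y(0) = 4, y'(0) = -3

General solution: y = C₁e^(3x) + C₂e^(-x)
Applying ICs: C₁ = 1/4, C₂ = 15/4
Particular solution: y = (1/4)e^(3x) + (15/4)e^(-x)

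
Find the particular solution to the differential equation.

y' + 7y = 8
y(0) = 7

General solution: y = 8/7 + Ce^(-7x)
Applying y(0) = 7: C = 7 - 8/7 = 41/7
Particular solution: y = 8/7 + (41/7)e^(-7x)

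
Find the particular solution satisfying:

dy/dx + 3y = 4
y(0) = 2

General solution: y = 4/3 + Ce^(-3x)
Applying y(0) = 2: C = 2 - 4/3 = 2/3
Particular solution: y = 4/3 + (2/3)e^(-3x)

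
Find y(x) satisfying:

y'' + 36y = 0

Characteristic equation: r² + 36 = 0
Roots: r = ±6i (complex conjugates)
General solution: y = C₁cos(6x) + C₂sin(6x)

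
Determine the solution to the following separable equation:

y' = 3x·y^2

Separating variables and integrating:
-1/y = 3x^2/2 + C

General solution: y^-1 = (-3/2)x^2 + C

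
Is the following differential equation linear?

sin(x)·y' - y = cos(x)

Yes. Linear (y and its derivatives appear to the first power only, no products of y terms)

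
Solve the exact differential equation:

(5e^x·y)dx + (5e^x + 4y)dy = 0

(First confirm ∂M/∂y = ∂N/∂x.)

Verify exactness: ∂M/∂y = ∂N/∂x ✓
Find F(x,y) such that ∂F/∂x = M, ∂F/∂y = N
Solution: 5e^x·y + 2y² = C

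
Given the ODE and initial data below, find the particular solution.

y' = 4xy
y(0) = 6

General solution: y = Ce^(2x²)
Applying IC y(0) = 6:
Particular solution: y = 6e^(2x²)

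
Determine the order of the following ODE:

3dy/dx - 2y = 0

The order is 1 (highest derivative is of order 1).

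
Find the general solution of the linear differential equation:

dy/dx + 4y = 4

Using integrating factor method:

General solution: y = 1 + Ce^(-4x)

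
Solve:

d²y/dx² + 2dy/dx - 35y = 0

Characteristic equation: r² + 2r - 35 = 0
Roots: r = 5, -7 (distinct real)
General solution: y = C₁e^(5x) + C₂e^(-7x)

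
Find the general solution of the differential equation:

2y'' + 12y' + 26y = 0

Characteristic equation: 2r² + 12r + 26 = 0
Divide by 2: r² + 6r + 13 = 0
Roots: r = -3 ± 2i (complex conjugates)
General solution: y = e^(-3x)(C₁cos(2x) + C₂sin(2x))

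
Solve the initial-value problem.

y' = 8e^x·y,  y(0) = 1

General solution: y = Ce^(8e^x)
Applying IC y(0) = 1:
Particular solution: y = e^(8(e^x - 1))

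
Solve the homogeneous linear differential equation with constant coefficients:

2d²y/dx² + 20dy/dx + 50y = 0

Characteristic equation: 2r² + 20r + 50 = 0
Divide by 2: r² + 10r + 25 = 0
Factored: (r + 5)² = 0
Repeated root: r = -5
General solution: y = (C₁ + C₂x)e^(-5x)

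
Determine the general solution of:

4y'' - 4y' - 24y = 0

Characteristic equation: 4r² - 4r - 24 = 0
Divide by 4: r² - r - 6 = 0
Roots: r = 3, -2 (distinct real)
General solution: y = C₁e^(3x) + C₂e^(-2x)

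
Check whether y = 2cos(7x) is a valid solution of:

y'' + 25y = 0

Verification:
y'' = -98cos(7x)
y'' + 25y ≠ 0 (frequency mismatch: got 49 instead of 25)

No, it is not a solution.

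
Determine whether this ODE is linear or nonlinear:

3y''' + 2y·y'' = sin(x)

Nonlinear (y·y'' term)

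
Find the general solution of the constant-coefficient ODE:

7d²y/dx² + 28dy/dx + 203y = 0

Characteristic equation: 7r² + 28r + 203 = 0
Divide by 7: r² + 4r + 29 = 0
Roots: r = -2 ± 5i (complex conjugates)
General solution: y = e^(-2x)(C₁cos(5x) + C₂sin(5x))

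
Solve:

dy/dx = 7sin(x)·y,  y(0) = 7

General solution: y = Ce^(-7cos(x))
Applying IC y(0) = 7:
Particular solution: y = 7e^(7(1-cos(x)))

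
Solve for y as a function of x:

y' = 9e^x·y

Separating variables and integrating:
ln|y| = 9e^x + C

General solution: y = Ce^(9e^x)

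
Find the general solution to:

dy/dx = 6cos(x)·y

Separating variables and integrating:
ln|y| = 6sin(x) + C

General solution: y = Ce^(6sin(x))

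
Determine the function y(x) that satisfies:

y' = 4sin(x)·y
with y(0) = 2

General solution: y = Ce^(-4cos(x))
Applying IC y(0) = 2:
Particular solution: y = 2e^(4(1-cos(x)))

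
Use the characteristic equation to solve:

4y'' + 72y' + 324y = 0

Characteristic equation: 4r² + 72r + 324 = 0
Divide by 4: r² + 18r + 81 = 0
Factored: (r + 9)² = 0
Repeated root: r = -9
General solution: y = (C₁ + C₂x)e^(-9x)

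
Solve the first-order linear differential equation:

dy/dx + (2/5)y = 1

Using integrating factor method:

General solution: y = 5/2 + Ce^(-2x/5)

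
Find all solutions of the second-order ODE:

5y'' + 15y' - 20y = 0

Characteristic equation: 5r² + 15r - 20 = 0
Divide by 5: r² + 3r - 4 = 0
Roots: r = 1, -4 (distinct real)
General solution: y = C₁e^x + C₂e^(-4x)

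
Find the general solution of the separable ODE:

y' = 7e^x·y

Separating variables and integrating:
ln|y| = 7e^x + C

General solution: y = Ce^(7e^x)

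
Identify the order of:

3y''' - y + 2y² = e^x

The order is 3 (highest derivative is of order 3).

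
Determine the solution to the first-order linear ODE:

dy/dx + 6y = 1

Using integrating factor method:

General solution: y = 1/6 + Ce^(-6x)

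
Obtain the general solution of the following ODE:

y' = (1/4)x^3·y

Separating variables and integrating:
ln|y| = x^4/16 + C

General solution: y = Ce^(x^4/16)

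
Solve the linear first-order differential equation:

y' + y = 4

Using integrating factor method:

General solution: y = 4 + Ce^(-x)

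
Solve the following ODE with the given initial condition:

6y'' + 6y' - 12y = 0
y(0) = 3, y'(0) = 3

General solution: y = C₁e^x + C₂e^(-2x)
Applying ICs: C₁ = 3, C₂ = 0
Particular solution: y = 3e^x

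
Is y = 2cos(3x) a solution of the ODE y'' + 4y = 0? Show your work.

Verification:
y'' = -18cos(3x)
y'' + 4y ≠ 0 (frequency mismatch: got 9 instead of 4)

No, it is not a solution.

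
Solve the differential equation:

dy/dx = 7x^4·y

Separating variables and integrating:
ln|y| = 7x^5/5 + C

General solution: y = Ce^(7x^5/5)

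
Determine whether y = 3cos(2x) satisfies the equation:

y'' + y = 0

Verification:
y'' = -12cos(2x)
y'' + y ≠ 0 (frequency mismatch: got 4 instead of 1)

No, it is not a solution.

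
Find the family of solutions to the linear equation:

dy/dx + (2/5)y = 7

Using integrating factor method:

General solution: y = 35/2 + Ce^(-2x/5)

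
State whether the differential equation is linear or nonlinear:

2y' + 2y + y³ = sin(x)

Nonlinear (y³ term)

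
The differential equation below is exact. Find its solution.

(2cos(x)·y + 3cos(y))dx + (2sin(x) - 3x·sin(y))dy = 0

Verify exactness: ∂M/∂y = ∂N/∂x ✓
Find F(x,y) such that ∂F/∂x = M, ∂F/∂y = N
Solution: 2sin(x)·y + 3x·cos(y) = C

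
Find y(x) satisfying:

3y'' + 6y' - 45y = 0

Characteristic equation: 3r² + 6r - 45 = 0
Divide by 3: r² + 2r - 15 = 0
Roots: r = 3, -5 (distinct real)
General solution: y = C₁e^(3x) + C₂e^(-5x)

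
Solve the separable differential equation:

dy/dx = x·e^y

Separating variables and integrating:
-e^(-y) = x²/2 + C

General solution: y = -ln(C - x²/2)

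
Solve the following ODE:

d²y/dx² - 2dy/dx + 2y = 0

Characteristic equation: r² - 2r + 2 = 0
Roots: r = 1 ± i (complex conjugates)
General solution: y = e^x(C₁cos(x) + C₂sin(x))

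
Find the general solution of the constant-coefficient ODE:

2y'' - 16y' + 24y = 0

Characteristic equation: 2r² - 16r + 24 = 0
Divide by 2: r² - 8r + 12 = 0
Roots: r = 2, 6 (distinct real)
General solution: y = C₁e^(2x) + C₂e^(6x)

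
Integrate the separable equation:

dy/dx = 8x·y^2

Separating variables and integrating:
-1/y = 4x^2 + C

General solution: y^-1 = -4x^2 + C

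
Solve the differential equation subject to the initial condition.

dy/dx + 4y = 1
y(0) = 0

General solution: y = 1/4 + Ce^(-4x)
Applying y(0) = 0: C = 0 - 1/4 = -1/4
Particular solution: y = 1/4 - (1/4)e^(-4x)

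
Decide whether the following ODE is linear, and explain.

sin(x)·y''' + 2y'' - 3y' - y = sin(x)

Linear (y and its derivatives appear to the first power only, no products of y terms)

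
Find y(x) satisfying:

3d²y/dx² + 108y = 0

Characteristic equation: 3r² + 108 = 0
Divide by 3: r² + 36 = 0
Roots: r = ±6i (complex conjugates)
General solution: y = C₁cos(6x) + C₂sin(6x)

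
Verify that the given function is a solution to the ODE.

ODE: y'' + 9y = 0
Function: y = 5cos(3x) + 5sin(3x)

Verification:
y'' = -45cos(3x) - 45sin(3x)
y'' + 9y = 0 ✓

Yes, it is a solution.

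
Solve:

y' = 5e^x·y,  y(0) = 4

General solution: y = Ce^(5e^x)
Applying IC y(0) = 4:
Particular solution: y = 4e^(5(e^x - 1))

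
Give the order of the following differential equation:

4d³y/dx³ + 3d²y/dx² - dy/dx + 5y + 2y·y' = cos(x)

The order is 3 (highest derivative is of order 3).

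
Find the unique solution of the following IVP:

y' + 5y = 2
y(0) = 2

General solution: y = 2/5 + Ce^(-5x)
Applying y(0) = 2: C = 2 - 2/5 = 8/5
Particular solution: y = 2/5 + (8/5)e^(-5x)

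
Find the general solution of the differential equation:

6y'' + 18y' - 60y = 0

Characteristic equation: 6r² + 18r - 60 = 0
Divide by 6: r² + 3r - 10 = 0
Roots: r = 2, -5 (distinct real)
General solution: y = C₁e^(2x) + C₂e^(-5x)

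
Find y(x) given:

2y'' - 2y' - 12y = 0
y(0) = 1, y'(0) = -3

General solution: y = C₁e^(3x) + C₂e^(-2x)
Applying ICs: C₁ = -1/5, C₂ = 6/5
Particular solution: y = -(1/5)e^(3x) + (6/5)e^(-2x)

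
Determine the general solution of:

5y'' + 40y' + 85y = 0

Characteristic equation: 5r² + 40r + 85 = 0
Divide by 5: r² + 8r + 17 = 0
Roots: r = -4 ± i (complex conjugates)
General solution: y = e^(-4x)(C₁cos(x) + C₂sin(x))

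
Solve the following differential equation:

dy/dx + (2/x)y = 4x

Using integrating factor method:

General solution: y = x^2 + Cx^(-2)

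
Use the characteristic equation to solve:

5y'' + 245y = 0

Characteristic equation: 5r² + 245 = 0
Divide by 5: r² + 49 = 0
Roots: r = ±7i (complex conjugates)
General solution: y = C₁cos(7x) + C₂sin(7x)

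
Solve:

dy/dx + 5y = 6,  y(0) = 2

General solution: y = 6/5 + Ce^(-5x)
Applying y(0) = 2: C = 2 - 6/5 = 4/5
Particular solution: y = 6/5 + (4/5)e^(-5x)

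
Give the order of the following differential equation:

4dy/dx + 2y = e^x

The order is 1 (highest derivative is of order 1).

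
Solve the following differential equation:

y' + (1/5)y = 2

Using integrating factor method:

General solution: y = 10 + Ce^(-x/5)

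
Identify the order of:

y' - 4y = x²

The order is 1 (highest derivative is of order 1).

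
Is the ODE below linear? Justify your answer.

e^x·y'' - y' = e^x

Yes. Linear (y and its derivatives appear to the first power only, no products of y terms)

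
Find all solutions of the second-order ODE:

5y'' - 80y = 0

Characteristic equation: 5r² - 80 = 0
Divide by 5: r² - 16 = 0
Roots: r = 4, -4 (distinct real)
General solution: y = C₁e^(4x) + C₂e^(-4x)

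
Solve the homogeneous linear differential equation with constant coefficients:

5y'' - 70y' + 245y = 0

Characteristic equation: 5r² - 70r + 245 = 0
Divide by 5: r² - 14r + 49 = 0
Factored: (r - 7)² = 0
Repeated root: r = 7
General solution: y = (C₁ + C₂x)e^(7x)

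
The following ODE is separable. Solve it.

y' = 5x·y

Separating variables and integrating:
ln|y| = 5x^2/2 + C

General solution: y = Ce^(5x^2/2)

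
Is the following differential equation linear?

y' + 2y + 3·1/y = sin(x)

No. Nonlinear (1/y term)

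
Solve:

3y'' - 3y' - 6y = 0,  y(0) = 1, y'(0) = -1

General solution: y = C₁e^(2x) + C₂e^(-x)
Applying ICs: C₁ = 0, C₂ = 1
Particular solution: y = e^(-x)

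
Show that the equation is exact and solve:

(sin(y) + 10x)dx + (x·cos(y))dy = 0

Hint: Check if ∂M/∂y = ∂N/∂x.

Verify exactness: ∂M/∂y = ∂N/∂x ✓
Find F(x,y) such that ∂F/∂x = M, ∂F/∂y = N
Solution: x·sin(y) + 5x² = C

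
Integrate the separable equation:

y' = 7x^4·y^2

Separating variables and integrating:
-1/y = 7x^5/5 + C

General solution: y^-1 = (-7/5)x^5 + C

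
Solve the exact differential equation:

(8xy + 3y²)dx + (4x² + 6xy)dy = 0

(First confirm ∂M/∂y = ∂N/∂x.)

Verify exactness: ∂M/∂y = ∂N/∂x ✓
Find F(x,y) such that ∂F/∂x = M, ∂F/∂y = N
Solution: 4x²y + 3xy² = C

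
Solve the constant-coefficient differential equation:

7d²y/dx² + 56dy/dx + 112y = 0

Characteristic equation: 7r² + 56r + 112 = 0
Divide by 7: r² + 8r + 16 = 0
Factored: (r + 4)² = 0
Repeated root: r = -4
General solution: y = (C₁ + C₂x)e^(-4x)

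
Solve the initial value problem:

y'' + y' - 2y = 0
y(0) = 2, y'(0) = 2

General solution: y = C₁e^x + C₂e^(-2x)
Applying ICs: C₁ = 2, C₂ = 0
Particular solution: y = 2e^x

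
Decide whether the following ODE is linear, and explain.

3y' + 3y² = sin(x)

Nonlinear (y² term)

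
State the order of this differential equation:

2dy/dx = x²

The order is 1 (highest derivative is of order 1).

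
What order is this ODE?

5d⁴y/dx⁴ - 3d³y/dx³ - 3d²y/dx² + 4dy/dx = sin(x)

The order is 4 (highest derivative is of order 4).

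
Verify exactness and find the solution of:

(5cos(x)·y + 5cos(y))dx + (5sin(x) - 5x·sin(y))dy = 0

Verify exactness: ∂M/∂y = ∂N/∂x ✓
Find F(x,y) such that ∂F/∂x = M, ∂F/∂y = N
Solution: 5sin(x)·y + 5x·cos(y) = C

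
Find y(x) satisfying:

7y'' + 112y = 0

Characteristic equation: 7r² + 112 = 0
Divide by 7: r² + 16 = 0
Roots: r = ±4i (complex conjugates)
General solution: y = C₁cos(4x) + C₂sin(4x)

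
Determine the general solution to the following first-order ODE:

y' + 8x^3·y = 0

Using integrating factor method:

General solution: y = Ce^(-2x^4)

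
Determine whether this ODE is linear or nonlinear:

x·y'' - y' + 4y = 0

Linear (y and its derivatives appear to the first power only, no products of y terms)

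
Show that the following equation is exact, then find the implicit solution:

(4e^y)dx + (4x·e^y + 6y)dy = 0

Verify exactness: ∂M/∂y = ∂N/∂x ✓
Find F(x,y) such that ∂F/∂x = M, ∂F/∂y = N
Solution: 4x·e^y + 3y² = C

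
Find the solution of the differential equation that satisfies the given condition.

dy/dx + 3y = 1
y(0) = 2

General solution: y = 1/3 + Ce^(-3x)
Applying y(0) = 2: C = 2 - 1/3 = 5/3
Particular solution: y = 1/3 + (5/3)e^(-3x)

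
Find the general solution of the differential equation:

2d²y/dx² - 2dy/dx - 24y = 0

Characteristic equation: 2r² - 2r - 24 = 0
Divide by 2: r² - r - 12 = 0
Roots: r = 4, -3 (distinct real)
General solution: y = C₁e^(4x) + C₂e^(-3x)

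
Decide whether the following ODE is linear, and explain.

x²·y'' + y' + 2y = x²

Linear (y and its derivatives appear to the first power only, no products of y terms)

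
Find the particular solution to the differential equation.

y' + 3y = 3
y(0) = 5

General solution: y = 1 + Ce^(-3x)
Applying y(0) = 5: C = 5 - 1 = 4
Particular solution: y = 1 + 4e^(-3x)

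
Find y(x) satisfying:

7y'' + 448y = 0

Characteristic equation: 7r² + 448 = 0
Divide by 7: r² + 64 = 0
Roots: r = ±8i (complex conjugates)
General solution: y = C₁cos(8x) + C₂sin(8x)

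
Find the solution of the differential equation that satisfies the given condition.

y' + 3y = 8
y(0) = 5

General solution: y = 8/3 + Ce^(-3x)
Applying y(0) = 5: C = 5 - 8/3 = 7/3
Particular solution: y = 8/3 + (7/3)e^(-3x)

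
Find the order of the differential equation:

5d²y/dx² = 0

The order is 2 (highest derivative is of order 2).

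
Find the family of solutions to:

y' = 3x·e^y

Separating variables and integrating:
-e^(-y) = 3x²/2 + C

General solution: y = -ln(C - 3x²/2)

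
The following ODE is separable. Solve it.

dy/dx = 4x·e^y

Separating variables and integrating:
-e^(-y) = 2x² + C

General solution: y = -ln(C - 2x²)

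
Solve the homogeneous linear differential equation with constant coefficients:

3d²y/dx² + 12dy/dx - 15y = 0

Characteristic equation: 3r² + 12r - 15 = 0
Divide by 3: r² + 4r - 5 = 0
Roots: r = 1, -5 (distinct real)
General solution: y = C₁e^x + C₂e^(-5x)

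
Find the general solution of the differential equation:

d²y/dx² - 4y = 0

Characteristic equation: r² - 4 = 0
Roots: r = 2, -2 (distinct real)
General solution: y = C₁e^(2x) + C₂e^(-2x)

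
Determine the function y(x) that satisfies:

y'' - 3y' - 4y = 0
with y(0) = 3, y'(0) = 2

General solution: y = C₁e^(4x) + C₂e^(-x)
Applying ICs: C₁ = 1, C₂ = 2
Particular solution: y = e^(4x) + 2e^(-x)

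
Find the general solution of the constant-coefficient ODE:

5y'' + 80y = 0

Characteristic equation: 5r² + 80 = 0
Divide by 5: r² + 16 = 0
Roots: r = ±4i (complex conjugates)
General solution: y = C₁cos(4x) + C₂sin(4x)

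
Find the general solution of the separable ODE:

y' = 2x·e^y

Separating variables and integrating:
-e^(-y) = x² + C

General solution: y = -ln(C - x²)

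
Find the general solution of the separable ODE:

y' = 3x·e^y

Separating variables and integrating:
-e^(-y) = 3x²/2 + C

General solution: y = -ln(C - 3x²/2)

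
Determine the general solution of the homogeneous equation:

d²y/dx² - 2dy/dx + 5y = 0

Characteristic equation: r² - 2r + 5 = 0
Roots: r = 1 ± 2i (complex conjugates)
General solution: y = e^x(C₁cos(2x) + C₂sin(2x))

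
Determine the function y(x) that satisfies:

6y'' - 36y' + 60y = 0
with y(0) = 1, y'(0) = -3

General solution: y = e^(3x)(C₁cos(x) + C₂sin(x))
Complex roots r = 3 ± i
Applying ICs: C₁ = 1, C₂ = -6
Particular solution: y = e^(3x)(cos(x) - 6sin(x))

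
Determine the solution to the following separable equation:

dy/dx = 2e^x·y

Separating variables and integrating:
ln|y| = 2e^x + C

General solution: y = Ce^(2e^x)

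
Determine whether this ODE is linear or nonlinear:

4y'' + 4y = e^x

Linear (y and its derivatives appear to the first power only, no products of y terms)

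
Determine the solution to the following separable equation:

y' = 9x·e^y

Separating variables and integrating:
-e^(-y) = 9x²/2 + C

General solution: y = -ln(C - 9x²/2)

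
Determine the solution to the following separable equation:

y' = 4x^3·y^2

Separating variables and integrating:
-1/y = x^4 + C

General solution: y^-1 = -x^4 + C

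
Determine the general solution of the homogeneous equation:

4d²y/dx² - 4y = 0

Characteristic equation: 4r² - 4 = 0
Divide by 4: r² - 1 = 0
Roots: r = 1, -1 (distinct real)
General solution: y = C₁e^x + C₂e^(-x)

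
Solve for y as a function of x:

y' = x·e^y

Separating variables and integrating:
-e^(-y) = x²/2 + C

General solution: y = -ln(C - x²/2)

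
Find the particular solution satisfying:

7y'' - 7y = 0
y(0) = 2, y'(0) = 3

General solution: y = C₁e^x + C₂e^(-x)
Applying ICs: C₁ = 5/2, C₂ = -1/2
Particular solution: y = (5/2)e^x - (1/2)e^(-x)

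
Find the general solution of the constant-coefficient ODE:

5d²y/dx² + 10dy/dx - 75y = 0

Characteristic equation: 5r² + 10r - 75 = 0
Divide by 5: r² + 2r - 15 = 0
Roots: r = 3, -5 (distinct real)
General solution: y = C₁e^(3x) + C₂e^(-5x)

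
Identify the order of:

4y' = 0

The order is 1 (highest derivative is of order 1).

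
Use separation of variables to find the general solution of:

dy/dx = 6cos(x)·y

Separating variables and integrating:
ln|y| = 6sin(x) + C

General solution: y = Ce^(6sin(x))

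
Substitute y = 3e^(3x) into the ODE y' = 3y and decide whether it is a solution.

Verification:
y = 3e^(3x)
y' = 9e^(3x)
3y = 9e^(3x)
y' = 3y ✓

Yes, it is a solution.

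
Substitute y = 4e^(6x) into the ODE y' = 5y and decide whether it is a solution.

Verification:
y = 4e^(6x)
y' = 24e^(6x)
But 5y = 20e^(6x)
y' ≠ 5y — the derivative does not match

No, it is not a solution.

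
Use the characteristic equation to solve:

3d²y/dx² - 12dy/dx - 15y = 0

Characteristic equation: 3r² - 12r - 15 = 0
Divide by 3: r² - 4r - 5 = 0
Roots: r = 5, -1 (distinct real)
General solution: y = C₁e^(5x) + C₂e^(-x)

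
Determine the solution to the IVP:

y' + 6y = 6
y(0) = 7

General solution: y = 1 + Ce^(-6x)
Applying y(0) = 7: C = 7 - 1 = 6
Particular solution: y = 1 + 6e^(-6x)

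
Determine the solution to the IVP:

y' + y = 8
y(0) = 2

General solution: y = 8 + Ce^(-x)
Applying y(0) = 2: C = 2 - 8 = -6
Particular solution: y = 8 - 6e^(-x)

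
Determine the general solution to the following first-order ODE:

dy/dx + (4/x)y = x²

Using integrating factor method:

General solution: y = (1/7)x^3 + Cx^(-4)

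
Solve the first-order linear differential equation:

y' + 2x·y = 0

Using integrating factor method:

General solution: y = Ce^(-x^2)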